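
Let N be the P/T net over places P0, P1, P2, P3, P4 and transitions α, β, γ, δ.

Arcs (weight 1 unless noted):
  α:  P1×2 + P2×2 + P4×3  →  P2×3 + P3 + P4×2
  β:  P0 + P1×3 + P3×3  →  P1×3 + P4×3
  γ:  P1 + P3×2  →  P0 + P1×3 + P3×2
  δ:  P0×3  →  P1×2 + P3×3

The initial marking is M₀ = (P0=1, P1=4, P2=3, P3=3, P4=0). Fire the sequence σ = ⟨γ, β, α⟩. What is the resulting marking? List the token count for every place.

step 1: fire γ:  (P0=1, P1=4, P2=3, P3=3, P4=0) → (P0=2, P1=6, P2=3, P3=3, P4=0)
step 2: fire β:  (P0=2, P1=6, P2=3, P3=3, P4=0) → (P0=1, P1=6, P2=3, P3=0, P4=3)
step 3: fire α:  (P0=1, P1=6, P2=3, P3=0, P4=3) → (P0=1, P1=4, P2=4, P3=1, P4=2)

(P0=1, P1=4, P2=4, P3=1, P4=2)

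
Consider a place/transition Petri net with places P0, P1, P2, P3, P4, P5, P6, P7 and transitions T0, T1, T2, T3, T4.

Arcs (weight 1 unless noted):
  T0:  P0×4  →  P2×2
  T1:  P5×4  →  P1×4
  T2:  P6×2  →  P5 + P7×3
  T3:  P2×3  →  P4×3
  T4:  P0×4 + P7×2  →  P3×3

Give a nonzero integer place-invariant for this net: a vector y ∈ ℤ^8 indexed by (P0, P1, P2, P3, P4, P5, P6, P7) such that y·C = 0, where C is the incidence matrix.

Incidence matrix C (rows=places, cols=transitions):
       T0   T1   T2   T3   T4
   P0  -4    0    0    0   -4
   P1   0    4    0    0    0
   P2   2    0    0   -3    0
   P3   0    0    0    0    3
   P4   0    0    0    3    0
   P5   0   -4    1    0    0
   P6   0    0   -2    0    0
   P7   0    0    3    0   -2

Candidate y = [3, 0, 6, 4, 6, 0, 0, 0]; check y·C column-wise:
  col T0: 3·-4 + 6·2 + 4·0 + 6·0 = 0
  col T1: 3·0 + 0·4 + 6·0 + 4·0 + 6·0 + 0·-4 = 0
  col T2: 3·0 + 6·0 + 4·0 + 6·0 + 0·1 + 0·-2 + 0·3 = 0
  col T3: 3·0 + 6·-3 + 4·0 + 6·3 = 0
  col T4: 3·-4 + 6·0 + 4·3 + 6·0 + 0·-2 = 0

y = (P0:3, P1:0, P2:6, P3:4, P4:6, P5:0, P6:0, P7:0)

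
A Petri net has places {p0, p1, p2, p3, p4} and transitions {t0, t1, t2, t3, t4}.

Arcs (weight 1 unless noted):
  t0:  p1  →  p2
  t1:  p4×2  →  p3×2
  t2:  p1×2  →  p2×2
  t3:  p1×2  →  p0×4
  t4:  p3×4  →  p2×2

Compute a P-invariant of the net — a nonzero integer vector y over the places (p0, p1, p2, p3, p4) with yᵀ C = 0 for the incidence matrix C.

Incidence matrix C (rows=places, cols=transitions):
       t0   t1   t2   t3   t4
   p0   0    0    0    4    0
   p1  -1    0   -2   -2    0
   p2   1    0    2    0    2
   p3   0    2    0    0   -4
   p4   0   -2    0    0    0

Candidate y = [1, 2, 2, 1, 1]; check y·C column-wise:
  col t0: 1·0 + 2·-1 + 2·1 + 1·0 + 1·0 = 0
  col t1: 1·0 + 2·0 + 2·0 + 1·2 + 1·-2 = 0
  col t2: 1·0 + 2·-2 + 2·2 + 1·0 + 1·0 = 0
  col t3: 1·4 + 2·-2 + 2·0 + 1·0 + 1·0 = 0
  col t4: 1·0 + 2·0 + 2·2 + 1·-4 + 1·0 = 0

y = (p0:1, p1:2, p2:2, p3:1, p4:1)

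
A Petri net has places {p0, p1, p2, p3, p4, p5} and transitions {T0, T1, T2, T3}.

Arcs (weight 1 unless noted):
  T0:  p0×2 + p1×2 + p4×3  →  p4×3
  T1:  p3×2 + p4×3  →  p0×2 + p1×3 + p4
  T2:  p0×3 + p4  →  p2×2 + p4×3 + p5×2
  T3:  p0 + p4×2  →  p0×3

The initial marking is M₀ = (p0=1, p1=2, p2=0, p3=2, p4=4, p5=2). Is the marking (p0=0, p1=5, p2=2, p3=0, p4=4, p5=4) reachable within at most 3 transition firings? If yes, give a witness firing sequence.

step 1: fire T1:  (p0=1, p1=2, p2=0, p3=2, p4=4, p5=2) → (p0=3, p1=5, p2=0, p3=0, p4=2, p5=2)
step 2: fire T2:  (p0=3, p1=5, p2=0, p3=0, p4=2, p5=2) → (p0=0, p1=5, p2=2, p3=0, p4=4, p5=4)

YES — reachable via ⟨T1, T2⟩ (2 firings)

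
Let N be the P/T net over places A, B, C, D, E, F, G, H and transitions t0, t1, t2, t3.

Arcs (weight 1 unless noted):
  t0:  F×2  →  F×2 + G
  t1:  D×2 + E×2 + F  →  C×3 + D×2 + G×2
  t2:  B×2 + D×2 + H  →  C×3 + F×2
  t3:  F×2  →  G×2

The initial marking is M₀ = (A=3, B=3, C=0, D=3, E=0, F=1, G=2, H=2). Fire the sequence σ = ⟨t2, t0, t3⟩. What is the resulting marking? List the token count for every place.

(A=3, B=1, C=3, D=1, E=0, F=1, G=5, H=1)

step 1: fire t2:  (A=3, B=3, C=0, D=3, E=0, F=1, G=2, H=2) → (A=3, B=1, C=3, D=1, E=0, F=3, G=2, H=1)
step 2: fire t0:  (A=3, B=1, C=3, D=1, E=0, F=3, G=2, H=1) → (A=3, B=1, C=3, D=1, E=0, F=3, G=3, H=1)
step 3: fire t3:  (A=3, B=1, C=3, D=1, E=0, F=3, G=3, H=1) → (A=3, B=1, C=3, D=1, E=0, F=1, G=5, H=1)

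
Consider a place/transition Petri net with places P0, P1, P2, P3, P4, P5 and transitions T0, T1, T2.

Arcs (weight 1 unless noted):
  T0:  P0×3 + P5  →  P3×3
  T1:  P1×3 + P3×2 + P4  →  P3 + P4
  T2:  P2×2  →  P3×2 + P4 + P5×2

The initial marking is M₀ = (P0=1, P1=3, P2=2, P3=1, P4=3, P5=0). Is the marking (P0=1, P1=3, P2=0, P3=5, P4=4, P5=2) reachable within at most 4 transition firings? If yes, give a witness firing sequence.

depth 0: 1 marking
depth 1: 2 markings reached so far
depth 2: 3 markings reached so far
depth 3: 3 markings reached so far
(frontier empty at depth 3; search complete)
target is not among the 3 markings reachable within 4 steps

NO — not reachable within 4 firings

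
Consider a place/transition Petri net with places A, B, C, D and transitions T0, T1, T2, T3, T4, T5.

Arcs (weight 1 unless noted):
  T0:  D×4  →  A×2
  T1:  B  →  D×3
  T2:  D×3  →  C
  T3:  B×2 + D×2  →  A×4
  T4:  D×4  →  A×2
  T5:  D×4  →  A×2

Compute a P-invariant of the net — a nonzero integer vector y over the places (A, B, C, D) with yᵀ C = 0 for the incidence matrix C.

y = (A:2, B:3, C:3, D:1)

Incidence matrix C (rows=places, cols=transitions):
       T0   T1   T2   T3   T4   T5
    A   2    0    0    4    2    2
    B   0   -1    0   -2    0    0
    C   0    0    1    0    0    0
    D  -4    3   -3   -2   -4   -4

Candidate y = [2, 3, 3, 1]; check y·C column-wise:
  col T0: 2·2 + 3·0 + 3·0 + 1·-4 = 0
  col T1: 2·0 + 3·-1 + 3·0 + 1·3 = 0
  col T2: 2·0 + 3·0 + 3·1 + 1·-3 = 0
  col T3: 2·4 + 3·-2 + 3·0 + 1·-2 = 0
  col T4: 2·2 + 3·0 + 3·0 + 1·-4 = 0
  col T5: 2·2 + 3·0 + 3·0 + 1·-4 = 0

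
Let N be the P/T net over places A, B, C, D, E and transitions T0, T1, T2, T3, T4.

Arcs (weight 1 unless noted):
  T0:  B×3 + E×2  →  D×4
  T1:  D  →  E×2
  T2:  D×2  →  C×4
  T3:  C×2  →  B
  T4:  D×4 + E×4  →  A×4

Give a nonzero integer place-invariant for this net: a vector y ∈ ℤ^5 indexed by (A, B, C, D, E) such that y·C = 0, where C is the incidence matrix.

y = (A:3, B:2, C:1, D:2, E:1)

Incidence matrix C (rows=places, cols=transitions):
       T0   T1   T2   T3   T4
    A   0    0    0    0    4
    B  -3    0    0    1    0
    C   0    0    4   -2    0
    D   4   -1   -2    0   -4
    E  -2    2    0    0   -4

Candidate y = [3, 2, 1, 2, 1]; check y·C column-wise:
  col T0: 3·0 + 2·-3 + 1·0 + 2·4 + 1·-2 = 0
  col T1: 3·0 + 2·0 + 1·0 + 2·-1 + 1·2 = 0
  col T2: 3·0 + 2·0 + 1·4 + 2·-2 + 1·0 = 0
  col T3: 3·0 + 2·1 + 1·-2 + 2·0 + 1·0 = 0
  col T4: 3·4 + 2·0 + 1·0 + 2·-4 + 1·-4 = 0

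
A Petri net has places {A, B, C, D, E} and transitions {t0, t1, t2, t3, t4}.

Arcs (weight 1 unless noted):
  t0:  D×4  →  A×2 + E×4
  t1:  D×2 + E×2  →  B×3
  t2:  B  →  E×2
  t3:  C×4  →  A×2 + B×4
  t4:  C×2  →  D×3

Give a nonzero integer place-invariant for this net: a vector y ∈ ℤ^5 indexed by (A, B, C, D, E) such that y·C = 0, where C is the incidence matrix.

y = (A:2, B:2, C:3, D:2, E:1)

Incidence matrix C (rows=places, cols=transitions):
       t0   t1   t2   t3   t4
    A   2    0    0    2    0
    B   0    3   -1    4    0
    C   0    0    0   -4   -2
    D  -4   -2    0    0    3
    E   4   -2    2    0    0

Candidate y = [2, 2, 3, 2, 1]; check y·C column-wise:
  col t0: 2·2 + 2·0 + 3·0 + 2·-4 + 1·4 = 0
  col t1: 2·0 + 2·3 + 3·0 + 2·-2 + 1·-2 = 0
  col t2: 2·0 + 2·-1 + 3·0 + 2·0 + 1·2 = 0
  col t3: 2·2 + 2·4 + 3·-4 + 2·0 + 1·0 = 0
  col t4: 2·0 + 2·0 + 3·-2 + 2·3 + 1·0 = 0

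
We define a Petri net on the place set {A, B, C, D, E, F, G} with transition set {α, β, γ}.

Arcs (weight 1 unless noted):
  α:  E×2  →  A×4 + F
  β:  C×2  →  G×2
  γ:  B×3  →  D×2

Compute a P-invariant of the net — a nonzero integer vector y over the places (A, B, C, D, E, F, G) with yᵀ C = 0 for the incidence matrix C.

y = (A:0, B:2, C:0, D:3, E:0, F:0, G:0)

Incidence matrix C (rows=places, cols=transitions):
        α    β    γ
    A   4    0    0
    B   0    0   -3
    C   0   -2    0
    D   0    0    2
    E  -2    0    0
    F   1    0    0
    G   0    2    0

Candidate y = [0, 2, 0, 3, 0, 0, 0]; check y·C column-wise:
  col α: 0·4 + 2·0 + 3·0 + 0·-2 + 0·1 = 0
  col β: 2·0 + 0·-2 + 3·0 + 0·2 = 0
  col γ: 2·-3 + 3·2 = 0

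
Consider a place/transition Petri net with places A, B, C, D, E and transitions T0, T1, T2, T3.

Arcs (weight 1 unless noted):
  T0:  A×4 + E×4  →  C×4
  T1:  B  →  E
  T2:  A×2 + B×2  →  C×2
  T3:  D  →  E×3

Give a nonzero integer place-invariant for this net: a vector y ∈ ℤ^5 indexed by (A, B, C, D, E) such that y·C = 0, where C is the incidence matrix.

Incidence matrix C (rows=places, cols=transitions):
       T0   T1   T2   T3
    A  -4    0   -2    0
    B   0   -1   -2    0
    C   4    0    2    0
    D   0    0    0   -1
    E  -4    1    0    3

Candidate y = [1, 0, 1, 0, 0]; check y·C column-wise:
  col T0: 1·-4 + 1·4 + 0·-4 = 0
  col T1: 1·0 + 0·-1 + 1·0 + 0·1 = 0
  col T2: 1·-2 + 0·-2 + 1·2 = 0
  col T3: 1·0 + 1·0 + 0·-1 + 0·3 = 0

y = (A:1, B:0, C:1, D:0, E:0)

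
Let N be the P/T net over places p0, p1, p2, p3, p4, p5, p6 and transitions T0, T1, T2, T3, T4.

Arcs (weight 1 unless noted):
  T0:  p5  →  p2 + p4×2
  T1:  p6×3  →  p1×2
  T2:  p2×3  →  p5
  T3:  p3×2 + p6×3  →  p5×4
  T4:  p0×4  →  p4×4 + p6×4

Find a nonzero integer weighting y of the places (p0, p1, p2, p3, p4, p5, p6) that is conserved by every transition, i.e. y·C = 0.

Incidence matrix C (rows=places, cols=transitions):
       T0   T1   T2   T3   T4
   p0   0    0    0    0   -4
   p1   0    2    0    0    0
   p2   1    0   -3    0    0
   p3   0    0    0   -2    0
   p4   2    0    0    0    4
   p5  -1    0    1    4    0
   p6   0   -3    0   -3    4

Candidate y = [1, 0, 1, 6, 1, 3, 0]; check y·C column-wise:
  col T0: 1·0 + 1·1 + 6·0 + 1·2 + 3·-1 = 0
  col T1: 1·0 + 0·2 + 1·0 + 6·0 + 1·0 + 3·0 + 0·-3 = 0
  col T2: 1·0 + 1·-3 + 6·0 + 1·0 + 3·1 = 0
  col T3: 1·0 + 1·0 + 6·-2 + 1·0 + 3·4 + 0·-3 = 0
  col T4: 1·-4 + 1·0 + 6·0 + 1·4 + 3·0 + 0·4 = 0

y = (p0:1, p1:0, p2:1, p3:6, p4:1, p5:3, p6:0)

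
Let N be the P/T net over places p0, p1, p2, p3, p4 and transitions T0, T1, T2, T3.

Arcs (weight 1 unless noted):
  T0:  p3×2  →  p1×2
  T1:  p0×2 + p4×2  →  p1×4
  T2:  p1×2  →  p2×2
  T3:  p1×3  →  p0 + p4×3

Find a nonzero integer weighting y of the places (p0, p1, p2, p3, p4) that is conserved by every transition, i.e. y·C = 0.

Incidence matrix C (rows=places, cols=transitions):
       T0   T1   T2   T3
   p0   0   -2    0    1
   p1   2    4   -2   -3
   p2   0    0    2    0
   p3  -2    0    0    0
   p4   0   -2    0    3

Candidate y = [3, 2, 2, 2, 1]; check y·C column-wise:
  col T0: 3·0 + 2·2 + 2·0 + 2·-2 + 1·0 = 0
  col T1: 3·-2 + 2·4 + 2·0 + 2·0 + 1·-2 = 0
  col T2: 3·0 + 2·-2 + 2·2 + 2·0 + 1·0 = 0
  col T3: 3·1 + 2·-3 + 2·0 + 2·0 + 1·3 = 0

y = (p0:3, p1:2, p2:2, p3:2, p4:1)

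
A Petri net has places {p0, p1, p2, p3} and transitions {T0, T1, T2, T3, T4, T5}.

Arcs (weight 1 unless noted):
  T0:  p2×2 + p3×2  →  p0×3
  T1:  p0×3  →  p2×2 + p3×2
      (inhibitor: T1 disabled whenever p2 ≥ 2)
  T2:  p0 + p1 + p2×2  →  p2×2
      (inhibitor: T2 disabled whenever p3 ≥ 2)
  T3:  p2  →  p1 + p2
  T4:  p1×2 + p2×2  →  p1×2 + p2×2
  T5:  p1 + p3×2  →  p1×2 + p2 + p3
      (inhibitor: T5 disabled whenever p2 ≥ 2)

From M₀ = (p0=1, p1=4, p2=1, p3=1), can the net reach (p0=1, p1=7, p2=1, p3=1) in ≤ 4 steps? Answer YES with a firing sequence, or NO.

step 1: fire T3:  (p0=1, p1=4, p2=1, p3=1) → (p0=1, p1=5, p2=1, p3=1)
step 2: fire T3:  (p0=1, p1=5, p2=1, p3=1) → (p0=1, p1=6, p2=1, p3=1)
step 3: fire T3:  (p0=1, p1=6, p2=1, p3=1) → (p0=1, p1=7, p2=1, p3=1)

YES — reachable via ⟨T3, T3, T3⟩ (3 firings)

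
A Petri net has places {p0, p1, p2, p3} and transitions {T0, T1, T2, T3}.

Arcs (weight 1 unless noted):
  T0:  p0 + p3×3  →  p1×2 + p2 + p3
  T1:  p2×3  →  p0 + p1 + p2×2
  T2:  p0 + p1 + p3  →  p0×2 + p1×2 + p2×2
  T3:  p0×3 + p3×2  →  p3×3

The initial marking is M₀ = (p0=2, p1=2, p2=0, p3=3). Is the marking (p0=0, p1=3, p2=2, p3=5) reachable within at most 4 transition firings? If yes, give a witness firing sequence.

depth 0: 1 marking
depth 1: 3 markings reached so far
depth 2: 6 markings reached so far
depth 3: 9 markings reached so far
depth 4: 11 markings reached so far
target is not among the 11 markings reachable within 4 steps

NO — not reachable within 4 firings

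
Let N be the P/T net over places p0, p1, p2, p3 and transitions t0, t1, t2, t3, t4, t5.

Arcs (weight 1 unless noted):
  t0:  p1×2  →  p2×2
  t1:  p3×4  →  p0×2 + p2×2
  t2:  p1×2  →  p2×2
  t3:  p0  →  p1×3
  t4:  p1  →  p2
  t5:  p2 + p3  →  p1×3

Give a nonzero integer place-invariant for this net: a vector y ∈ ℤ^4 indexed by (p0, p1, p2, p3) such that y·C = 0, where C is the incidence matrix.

y = (p0:3, p1:1, p2:1, p3:2)

Incidence matrix C (rows=places, cols=transitions):
       t0   t1   t2   t3   t4   t5
   p0   0    2    0   -1    0    0
   p1  -2    0   -2    3   -1    3
   p2   2    2    2    0    1   -1
   p3   0   -4    0    0    0   -1

Candidate y = [3, 1, 1, 2]; check y·C column-wise:
  col t0: 3·0 + 1·-2 + 1·2 + 2·0 = 0
  col t1: 3·2 + 1·0 + 1·2 + 2·-4 = 0
  col t2: 3·0 + 1·-2 + 1·2 + 2·0 = 0
  col t3: 3·-1 + 1·3 + 1·0 + 2·0 = 0
  col t4: 3·0 + 1·-1 + 1·1 + 2·0 = 0
  col t5: 3·0 + 1·3 + 1·-1 + 2·-1 = 0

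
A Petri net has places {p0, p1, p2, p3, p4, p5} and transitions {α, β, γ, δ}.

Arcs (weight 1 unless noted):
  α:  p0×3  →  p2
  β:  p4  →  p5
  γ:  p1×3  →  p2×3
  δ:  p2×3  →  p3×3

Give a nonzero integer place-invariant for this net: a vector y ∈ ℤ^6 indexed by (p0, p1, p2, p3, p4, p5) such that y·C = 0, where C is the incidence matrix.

Incidence matrix C (rows=places, cols=transitions):
        α    β    γ    δ
   p0  -3    0    0    0
   p1   0    0   -3    0
   p2   1    0    3   -3
   p3   0    0    0    3
   p4   0   -1    0    0
   p5   0    1    0    0

Candidate y = [1, 3, 3, 3, 0, 0]; check y·C column-wise:
  col α: 1·-3 + 3·0 + 3·1 + 3·0 = 0
  col β: 1·0 + 3·0 + 3·0 + 3·0 + 0·-1 + 0·1 = 0
  col γ: 1·0 + 3·-3 + 3·3 + 3·0 = 0
  col δ: 1·0 + 3·0 + 3·-3 + 3·3 = 0

y = (p0:1, p1:3, p2:3, p3:3, p4:0, p5:0)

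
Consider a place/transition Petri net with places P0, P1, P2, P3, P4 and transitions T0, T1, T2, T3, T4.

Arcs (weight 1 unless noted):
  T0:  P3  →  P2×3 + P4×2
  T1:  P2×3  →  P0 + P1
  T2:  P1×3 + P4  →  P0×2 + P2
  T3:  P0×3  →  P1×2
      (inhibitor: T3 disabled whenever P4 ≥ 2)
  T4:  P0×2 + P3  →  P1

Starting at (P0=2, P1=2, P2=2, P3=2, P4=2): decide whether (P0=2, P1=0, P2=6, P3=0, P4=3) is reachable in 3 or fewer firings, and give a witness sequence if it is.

step 1: fire T0:  (P0=2, P1=2, P2=2, P3=2, P4=2) → (P0=2, P1=2, P2=5, P3=1, P4=4)
step 2: fire T4:  (P0=2, P1=2, P2=5, P3=1, P4=4) → (P0=0, P1=3, P2=5, P3=0, P4=4)
step 3: fire T2:  (P0=0, P1=3, P2=5, P3=0, P4=4) → (P0=2, P1=0, P2=6, P3=0, P4=3)

YES — reachable via ⟨T0, T4, T2⟩ (3 firings)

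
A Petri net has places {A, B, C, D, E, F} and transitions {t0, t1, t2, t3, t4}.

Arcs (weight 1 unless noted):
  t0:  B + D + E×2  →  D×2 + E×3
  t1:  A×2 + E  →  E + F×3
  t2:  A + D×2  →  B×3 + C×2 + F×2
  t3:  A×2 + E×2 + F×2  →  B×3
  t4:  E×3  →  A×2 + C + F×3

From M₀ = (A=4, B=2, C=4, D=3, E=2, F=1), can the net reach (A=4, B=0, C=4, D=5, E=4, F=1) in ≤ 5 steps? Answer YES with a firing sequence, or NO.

step 1: fire t0:  (A=4, B=2, C=4, D=3, E=2, F=1) → (A=4, B=1, C=4, D=4, E=3, F=1)
step 2: fire t0:  (A=4, B=1, C=4, D=4, E=3, F=1) → (A=4, B=0, C=4, D=5, E=4, F=1)

YES — reachable via ⟨t0, t0⟩ (2 firings)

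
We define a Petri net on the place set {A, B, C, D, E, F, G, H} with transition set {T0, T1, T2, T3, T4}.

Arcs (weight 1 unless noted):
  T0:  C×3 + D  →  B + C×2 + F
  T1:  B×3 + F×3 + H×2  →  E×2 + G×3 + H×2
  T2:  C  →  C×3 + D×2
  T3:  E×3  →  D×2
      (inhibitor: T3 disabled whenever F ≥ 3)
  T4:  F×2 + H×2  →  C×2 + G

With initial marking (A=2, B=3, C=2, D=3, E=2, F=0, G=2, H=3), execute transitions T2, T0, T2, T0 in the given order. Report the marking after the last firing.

(A=2, B=5, C=4, D=5, E=2, F=2, G=2, H=3)

step 1: fire T2:  (A=2, B=3, C=2, D=3, E=2, F=0, G=2, H=3) → (A=2, B=3, C=4, D=5, E=2, F=0, G=2, H=3)
step 2: fire T0:  (A=2, B=3, C=4, D=5, E=2, F=0, G=2, H=3) → (A=2, B=4, C=3, D=4, E=2, F=1, G=2, H=3)
step 3: fire T2:  (A=2, B=4, C=3, D=4, E=2, F=1, G=2, H=3) → (A=2, B=4, C=5, D=6, E=2, F=1, G=2, H=3)
step 4: fire T0:  (A=2, B=4, C=5, D=6, E=2, F=1, G=2, H=3) → (A=2, B=5, C=4, D=5, E=2, F=2, G=2, H=3)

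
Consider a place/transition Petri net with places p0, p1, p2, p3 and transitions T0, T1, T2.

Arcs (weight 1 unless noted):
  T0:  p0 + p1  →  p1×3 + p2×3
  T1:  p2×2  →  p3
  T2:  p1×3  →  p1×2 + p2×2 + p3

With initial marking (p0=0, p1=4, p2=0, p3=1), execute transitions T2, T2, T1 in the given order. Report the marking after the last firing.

step 1: fire T2:  (p0=0, p1=4, p2=0, p3=1) → (p0=0, p1=3, p2=2, p3=2)
step 2: fire T2:  (p0=0, p1=3, p2=2, p3=2) → (p0=0, p1=2, p2=4, p3=3)
step 3: fire T1:  (p0=0, p1=2, p2=4, p3=3) → (p0=0, p1=2, p2=2, p3=4)

(p0=0, p1=2, p2=2, p3=4)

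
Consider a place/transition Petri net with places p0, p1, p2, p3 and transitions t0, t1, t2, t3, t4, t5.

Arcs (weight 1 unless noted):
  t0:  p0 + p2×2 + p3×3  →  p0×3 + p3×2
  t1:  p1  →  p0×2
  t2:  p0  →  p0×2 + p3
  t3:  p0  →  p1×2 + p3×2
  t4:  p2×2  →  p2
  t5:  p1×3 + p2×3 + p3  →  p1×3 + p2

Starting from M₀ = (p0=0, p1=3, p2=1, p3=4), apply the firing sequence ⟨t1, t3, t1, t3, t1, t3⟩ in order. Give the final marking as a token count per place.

step 1: fire t1:  (p0=0, p1=3, p2=1, p3=4) → (p0=2, p1=2, p2=1, p3=4)
step 2: fire t3:  (p0=2, p1=2, p2=1, p3=4) → (p0=1, p1=4, p2=1, p3=6)
step 3: fire t1:  (p0=1, p1=4, p2=1, p3=6) → (p0=3, p1=3, p2=1, p3=6)
step 4: fire t3:  (p0=3, p1=3, p2=1, p3=6) → (p0=2, p1=5, p2=1, p3=8)
step 5: fire t1:  (p0=2, p1=5, p2=1, p3=8) → (p0=4, p1=4, p2=1, p3=8)
step 6: fire t3:  (p0=4, p1=4, p2=1, p3=8) → (p0=3, p1=6, p2=1, p3=10)

(p0=3, p1=6, p2=1, p3=10)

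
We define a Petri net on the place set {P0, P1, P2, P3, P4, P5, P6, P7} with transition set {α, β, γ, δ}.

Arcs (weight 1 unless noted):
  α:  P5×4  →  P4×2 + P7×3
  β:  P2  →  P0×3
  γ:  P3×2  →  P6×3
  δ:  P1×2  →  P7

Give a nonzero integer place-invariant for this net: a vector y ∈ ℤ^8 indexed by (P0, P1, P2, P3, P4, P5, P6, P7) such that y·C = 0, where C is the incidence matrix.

Incidence matrix C (rows=places, cols=transitions):
        α    β    γ    δ
   P0   0    3    0    0
   P1   0    0    0   -2
   P2   0   -1    0    0
   P3   0    0   -2    0
   P4   2    0    0    0
   P5  -4    0    0    0
   P6   0    0    3    0
   P7   3    0    0    1

Candidate y = [1, 0, 3, 0, 0, 0, 0, 0]; check y·C column-wise:
  col α: 1·0 + 3·0 + 0·2 + 0·-4 + 0·3 = 0
  col β: 1·3 + 3·-1 = 0
  col γ: 1·0 + 3·0 + 0·-2 + 0·3 = 0
  col δ: 1·0 + 0·-2 + 3·0 + 0·1 = 0

y = (P0:1, P1:0, P2:3, P3:0, P4:0, P5:0, P6:0, P7:0)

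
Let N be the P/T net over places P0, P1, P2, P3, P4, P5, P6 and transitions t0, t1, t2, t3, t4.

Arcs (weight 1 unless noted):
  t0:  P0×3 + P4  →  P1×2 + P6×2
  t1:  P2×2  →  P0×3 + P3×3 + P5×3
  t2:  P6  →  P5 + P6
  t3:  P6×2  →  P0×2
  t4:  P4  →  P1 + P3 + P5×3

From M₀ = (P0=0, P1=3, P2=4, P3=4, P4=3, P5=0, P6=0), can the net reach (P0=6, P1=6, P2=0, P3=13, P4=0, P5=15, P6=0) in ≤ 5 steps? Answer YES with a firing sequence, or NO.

YES — reachable via ⟨t1, t1, t4, t4, t4⟩ (5 firings)

step 1: fire t1:  (P0=0, P1=3, P2=4, P3=4, P4=3, P5=0, P6=0) → (P0=3, P1=3, P2=2, P3=7, P4=3, P5=3, P6=0)
step 2: fire t1:  (P0=3, P1=3, P2=2, P3=7, P4=3, P5=3, P6=0) → (P0=6, P1=3, P2=0, P3=10, P4=3, P5=6, P6=0)
step 3: fire t4:  (P0=6, P1=3, P2=0, P3=10, P4=3, P5=6, P6=0) → (P0=6, P1=4, P2=0, P3=11, P4=2, P5=9, P6=0)
step 4: fire t4:  (P0=6, P1=4, P2=0, P3=11, P4=2, P5=9, P6=0) → (P0=6, P1=5, P2=0, P3=12, P4=1, P5=12, P6=0)
step 5: fire t4:  (P0=6, P1=5, P2=0, P3=12, P4=1, P5=12, P6=0) → (P0=6, P1=6, P2=0, P3=13, P4=0, P5=15, P6=0)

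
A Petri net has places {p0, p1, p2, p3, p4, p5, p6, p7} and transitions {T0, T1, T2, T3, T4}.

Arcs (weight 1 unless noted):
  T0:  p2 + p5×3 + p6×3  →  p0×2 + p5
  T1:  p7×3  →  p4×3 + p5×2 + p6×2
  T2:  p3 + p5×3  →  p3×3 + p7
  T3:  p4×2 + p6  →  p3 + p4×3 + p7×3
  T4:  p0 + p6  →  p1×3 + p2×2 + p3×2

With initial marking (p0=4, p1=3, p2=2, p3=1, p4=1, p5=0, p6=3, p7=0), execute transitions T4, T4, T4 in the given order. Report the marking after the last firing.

step 1: fire T4:  (p0=4, p1=3, p2=2, p3=1, p4=1, p5=0, p6=3, p7=0) → (p0=3, p1=6, p2=4, p3=3, p4=1, p5=0, p6=2, p7=0)
step 2: fire T4:  (p0=3, p1=6, p2=4, p3=3, p4=1, p5=0, p6=2, p7=0) → (p0=2, p1=9, p2=6, p3=5, p4=1, p5=0, p6=1, p7=0)
step 3: fire T4:  (p0=2, p1=9, p2=6, p3=5, p4=1, p5=0, p6=1, p7=0) → (p0=1, p1=12, p2=8, p3=7, p4=1, p5=0, p6=0, p7=0)

(p0=1, p1=12, p2=8, p3=7, p4=1, p5=0, p6=0, p7=0)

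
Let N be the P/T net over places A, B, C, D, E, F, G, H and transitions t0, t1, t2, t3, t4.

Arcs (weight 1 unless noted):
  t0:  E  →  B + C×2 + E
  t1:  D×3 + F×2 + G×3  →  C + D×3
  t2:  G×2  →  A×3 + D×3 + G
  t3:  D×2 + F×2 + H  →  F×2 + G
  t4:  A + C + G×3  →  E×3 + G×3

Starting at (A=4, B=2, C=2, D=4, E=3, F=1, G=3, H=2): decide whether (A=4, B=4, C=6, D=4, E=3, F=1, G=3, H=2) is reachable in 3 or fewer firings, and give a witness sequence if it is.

YES — reachable via ⟨t0, t0⟩ (2 firings)

step 1: fire t0:  (A=4, B=2, C=2, D=4, E=3, F=1, G=3, H=2) → (A=4, B=3, C=4, D=4, E=3, F=1, G=3, H=2)
step 2: fire t0:  (A=4, B=3, C=4, D=4, E=3, F=1, G=3, H=2) → (A=4, B=4, C=6, D=4, E=3, F=1, G=3, H=2)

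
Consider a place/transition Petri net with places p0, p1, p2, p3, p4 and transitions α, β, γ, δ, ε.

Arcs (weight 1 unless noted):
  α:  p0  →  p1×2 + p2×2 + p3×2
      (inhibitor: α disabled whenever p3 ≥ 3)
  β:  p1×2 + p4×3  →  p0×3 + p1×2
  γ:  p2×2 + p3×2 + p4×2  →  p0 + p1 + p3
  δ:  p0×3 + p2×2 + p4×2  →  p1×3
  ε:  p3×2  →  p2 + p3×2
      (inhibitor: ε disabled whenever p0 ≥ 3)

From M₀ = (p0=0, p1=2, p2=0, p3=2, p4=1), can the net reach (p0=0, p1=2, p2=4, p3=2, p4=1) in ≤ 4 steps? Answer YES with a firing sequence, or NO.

step 1: fire ε:  (p0=0, p1=2, p2=0, p3=2, p4=1) → (p0=0, p1=2, p2=1, p3=2, p4=1)
step 2: fire ε:  (p0=0, p1=2, p2=1, p3=2, p4=1) → (p0=0, p1=2, p2=2, p3=2, p4=1)
step 3: fire ε:  (p0=0, p1=2, p2=2, p3=2, p4=1) → (p0=0, p1=2, p2=3, p3=2, p4=1)
step 4: fire ε:  (p0=0, p1=2, p2=3, p3=2, p4=1) → (p0=0, p1=2, p2=4, p3=2, p4=1)

YES — reachable via ⟨ε, ε, ε, ε⟩ (4 firings)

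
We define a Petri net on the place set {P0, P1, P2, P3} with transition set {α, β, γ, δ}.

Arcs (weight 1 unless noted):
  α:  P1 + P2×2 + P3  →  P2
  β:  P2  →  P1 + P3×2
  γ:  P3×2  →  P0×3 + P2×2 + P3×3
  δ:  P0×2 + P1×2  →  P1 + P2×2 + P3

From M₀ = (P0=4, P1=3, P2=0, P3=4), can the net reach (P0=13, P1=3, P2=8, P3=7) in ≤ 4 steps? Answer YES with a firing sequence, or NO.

depth 0: 1 marking
depth 1: 3 markings reached so far
depth 2: 10 markings reached so far
depth 3: 23 markings reached so far
depth 4: 40 markings reached so far
target is not among the 40 markings reachable within 4 steps

NO — not reachable within 4 firings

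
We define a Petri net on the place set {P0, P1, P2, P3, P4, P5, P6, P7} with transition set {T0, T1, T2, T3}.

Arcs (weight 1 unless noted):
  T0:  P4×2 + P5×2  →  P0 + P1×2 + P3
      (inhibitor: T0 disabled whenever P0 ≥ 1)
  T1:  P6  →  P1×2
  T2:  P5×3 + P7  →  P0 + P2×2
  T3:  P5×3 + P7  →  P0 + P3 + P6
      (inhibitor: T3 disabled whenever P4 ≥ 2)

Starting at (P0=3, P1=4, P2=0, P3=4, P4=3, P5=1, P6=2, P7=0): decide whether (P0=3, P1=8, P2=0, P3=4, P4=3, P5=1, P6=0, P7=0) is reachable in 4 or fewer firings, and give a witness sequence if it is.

step 1: fire T1:  (P0=3, P1=4, P2=0, P3=4, P4=3, P5=1, P6=2, P7=0) → (P0=3, P1=6, P2=0, P3=4, P4=3, P5=1, P6=1, P7=0)
step 2: fire T1:  (P0=3, P1=6, P2=0, P3=4, P4=3, P5=1, P6=1, P7=0) → (P0=3, P1=8, P2=0, P3=4, P4=3, P5=1, P6=0, P7=0)

YES — reachable via ⟨T1, T1⟩ (2 firings)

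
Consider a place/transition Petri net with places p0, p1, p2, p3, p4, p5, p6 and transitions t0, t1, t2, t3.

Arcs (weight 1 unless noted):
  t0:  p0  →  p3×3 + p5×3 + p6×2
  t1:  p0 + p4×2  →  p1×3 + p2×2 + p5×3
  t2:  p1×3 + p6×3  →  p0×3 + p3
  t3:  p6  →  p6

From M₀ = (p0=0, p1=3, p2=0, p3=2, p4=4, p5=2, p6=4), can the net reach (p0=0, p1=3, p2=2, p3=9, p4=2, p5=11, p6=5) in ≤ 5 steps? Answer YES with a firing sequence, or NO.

step 1: fire t2:  (p0=0, p1=3, p2=0, p3=2, p4=4, p5=2, p6=4) → (p0=3, p1=0, p2=0, p3=3, p4=4, p5=2, p6=1)
step 2: fire t0:  (p0=3, p1=0, p2=0, p3=3, p4=4, p5=2, p6=1) → (p0=2, p1=0, p2=0, p3=6, p4=4, p5=5, p6=3)
step 3: fire t0:  (p0=2, p1=0, p2=0, p3=6, p4=4, p5=5, p6=3) → (p0=1, p1=0, p2=0, p3=9, p4=4, p5=8, p6=5)
step 4: fire t1:  (p0=1, p1=0, p2=0, p3=9, p4=4, p5=8, p6=5) → (p0=0, p1=3, p2=2, p3=9, p4=2, p5=11, p6=5)

YES — reachable via ⟨t2, t0, t0, t1⟩ (4 firings)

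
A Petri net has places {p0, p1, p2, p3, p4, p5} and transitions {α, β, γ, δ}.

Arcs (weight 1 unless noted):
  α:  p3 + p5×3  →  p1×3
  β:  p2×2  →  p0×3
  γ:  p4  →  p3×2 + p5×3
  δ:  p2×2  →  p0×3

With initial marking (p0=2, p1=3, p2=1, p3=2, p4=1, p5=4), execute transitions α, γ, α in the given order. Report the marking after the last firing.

(p0=2, p1=9, p2=1, p3=2, p4=0, p5=1)

step 1: fire α:  (p0=2, p1=3, p2=1, p3=2, p4=1, p5=4) → (p0=2, p1=6, p2=1, p3=1, p4=1, p5=1)
step 2: fire γ:  (p0=2, p1=6, p2=1, p3=1, p4=1, p5=1) → (p0=2, p1=6, p2=1, p3=3, p4=0, p5=4)
step 3: fire α:  (p0=2, p1=6, p2=1, p3=3, p4=0, p5=4) → (p0=2, p1=9, p2=1, p3=2, p4=0, p5=1)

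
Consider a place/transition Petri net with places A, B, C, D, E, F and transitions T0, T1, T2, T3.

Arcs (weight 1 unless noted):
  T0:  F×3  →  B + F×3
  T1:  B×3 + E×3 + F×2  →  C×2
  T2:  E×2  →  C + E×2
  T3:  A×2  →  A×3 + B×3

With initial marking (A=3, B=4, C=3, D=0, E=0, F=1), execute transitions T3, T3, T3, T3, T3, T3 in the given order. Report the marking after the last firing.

(A=9, B=22, C=3, D=0, E=0, F=1)

step 1: fire T3:  (A=3, B=4, C=3, D=0, E=0, F=1) → (A=4, B=7, C=3, D=0, E=0, F=1)
step 2: fire T3:  (A=4, B=7, C=3, D=0, E=0, F=1) → (A=5, B=10, C=3, D=0, E=0, F=1)
step 3: fire T3:  (A=5, B=10, C=3, D=0, E=0, F=1) → (A=6, B=13, C=3, D=0, E=0, F=1)
step 4: fire T3:  (A=6, B=13, C=3, D=0, E=0, F=1) → (A=7, B=16, C=3, D=0, E=0, F=1)
step 5: fire T3:  (A=7, B=16, C=3, D=0, E=0, F=1) → (A=8, B=19, C=3, D=0, E=0, F=1)
step 6: fire T3:  (A=8, B=19, C=3, D=0, E=0, F=1) → (A=9, B=22, C=3, D=0, E=0, F=1)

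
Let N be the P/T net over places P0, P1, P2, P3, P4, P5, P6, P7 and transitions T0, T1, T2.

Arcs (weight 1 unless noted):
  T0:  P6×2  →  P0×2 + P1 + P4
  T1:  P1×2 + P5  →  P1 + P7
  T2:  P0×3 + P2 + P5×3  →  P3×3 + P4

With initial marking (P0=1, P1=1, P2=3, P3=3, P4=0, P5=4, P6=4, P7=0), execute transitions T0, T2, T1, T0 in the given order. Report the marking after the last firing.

step 1: fire T0:  (P0=1, P1=1, P2=3, P3=3, P4=0, P5=4, P6=4, P7=0) → (P0=3, P1=2, P2=3, P3=3, P4=1, P5=4, P6=2, P7=0)
step 2: fire T2:  (P0=3, P1=2, P2=3, P3=3, P4=1, P5=4, P6=2, P7=0) → (P0=0, P1=2, P2=2, P3=6, P4=2, P5=1, P6=2, P7=0)
step 3: fire T1:  (P0=0, P1=2, P2=2, P3=6, P4=2, P5=1, P6=2, P7=0) → (P0=0, P1=1, P2=2, P3=6, P4=2, P5=0, P6=2, P7=1)
step 4: fire T0:  (P0=0, P1=1, P2=2, P3=6, P4=2, P5=0, P6=2, P7=1) → (P0=2, P1=2, P2=2, P3=6, P4=3, P5=0, P6=0, P7=1)

(P0=2, P1=2, P2=2, P3=6, P4=3, P5=0, P6=0, P7=1)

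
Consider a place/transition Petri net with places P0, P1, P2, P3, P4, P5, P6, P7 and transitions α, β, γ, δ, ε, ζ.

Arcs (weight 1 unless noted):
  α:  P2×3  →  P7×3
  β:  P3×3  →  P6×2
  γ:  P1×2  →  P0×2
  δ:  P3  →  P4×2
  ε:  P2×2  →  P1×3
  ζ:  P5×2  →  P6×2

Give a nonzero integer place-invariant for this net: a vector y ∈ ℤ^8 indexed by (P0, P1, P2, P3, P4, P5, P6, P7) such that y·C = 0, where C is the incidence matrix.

Incidence matrix C (rows=places, cols=transitions):
        α    β    γ    δ    ε    ζ
   P0   0    0    2    0    0    0
   P1   0    0   -2    0    3    0
   P2  -3    0    0    0   -2    0
   P3   0   -3    0   -1    0    0
   P4   0    0    0    2    0    0
   P5   0    0    0    0    0   -2
   P6   0    2    0    0    0    2
   P7   3    0    0    0    0    0

Candidate y = [0, 0, 0, 2, 1, 3, 3, 0]; check y·C column-wise:
  col α: 0·-3 + 2·0 + 1·0 + 3·0 + 3·0 + 0·3 = 0
  col β: 2·-3 + 1·0 + 3·0 + 3·2 = 0
  col γ: 0·2 + 0·-2 + 2·0 + 1·0 + 3·0 + 3·0 = 0
  col δ: 2·-1 + 1·2 + 3·0 + 3·0 = 0
  col ε: 0·3 + 0·-2 + 2·0 + 1·0 + 3·0 + 3·0 = 0
  col ζ: 2·0 + 1·0 + 3·-2 + 3·2 = 0

y = (P0:0, P1:0, P2:0, P3:2, P4:1, P5:3, P6:3, P7:0)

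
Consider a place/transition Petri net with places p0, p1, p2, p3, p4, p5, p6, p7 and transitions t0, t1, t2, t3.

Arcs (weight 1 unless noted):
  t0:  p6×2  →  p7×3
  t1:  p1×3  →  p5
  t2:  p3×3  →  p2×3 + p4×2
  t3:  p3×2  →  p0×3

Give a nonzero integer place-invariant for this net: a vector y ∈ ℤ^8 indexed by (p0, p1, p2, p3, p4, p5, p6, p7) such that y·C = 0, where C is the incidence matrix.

Incidence matrix C (rows=places, cols=transitions):
       t0   t1   t2   t3
   p0   0    0    0    3
   p1   0   -3    0    0
   p2   0    0    3    0
   p3   0    0   -3   -2
   p4   0    0    2    0
   p5   0    1    0    0
   p6  -2    0    0    0
   p7   3    0    0    0

Candidate y = [2, 0, 3, 3, 0, 0, 0, 0]; check y·C column-wise:
  col t0: 2·0 + 3·0 + 3·0 + 0·-2 + 0·3 = 0
  col t1: 2·0 + 0·-3 + 3·0 + 3·0 + 0·1 = 0
  col t2: 2·0 + 3·3 + 3·-3 + 0·2 = 0
  col t3: 2·3 + 3·0 + 3·-2 = 0

y = (p0:2, p1:0, p2:3, p3:3, p4:0, p5:0, p6:0, p7:0)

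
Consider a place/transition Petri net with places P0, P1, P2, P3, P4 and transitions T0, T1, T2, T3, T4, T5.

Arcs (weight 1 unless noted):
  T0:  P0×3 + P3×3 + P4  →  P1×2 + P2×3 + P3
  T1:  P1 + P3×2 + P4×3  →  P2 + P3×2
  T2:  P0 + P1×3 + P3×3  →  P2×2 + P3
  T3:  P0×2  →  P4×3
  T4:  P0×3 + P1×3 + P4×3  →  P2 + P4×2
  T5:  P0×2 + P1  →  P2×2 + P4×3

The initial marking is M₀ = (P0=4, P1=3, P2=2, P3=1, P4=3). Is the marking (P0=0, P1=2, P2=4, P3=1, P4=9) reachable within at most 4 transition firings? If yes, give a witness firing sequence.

YES — reachable via ⟨T3, T5⟩ (2 firings)

step 1: fire T3:  (P0=4, P1=3, P2=2, P3=1, P4=3) → (P0=2, P1=3, P2=2, P3=1, P4=6)
step 2: fire T5:  (P0=2, P1=3, P2=2, P3=1, P4=6) → (P0=0, P1=2, P2=4, P3=1, P4=9)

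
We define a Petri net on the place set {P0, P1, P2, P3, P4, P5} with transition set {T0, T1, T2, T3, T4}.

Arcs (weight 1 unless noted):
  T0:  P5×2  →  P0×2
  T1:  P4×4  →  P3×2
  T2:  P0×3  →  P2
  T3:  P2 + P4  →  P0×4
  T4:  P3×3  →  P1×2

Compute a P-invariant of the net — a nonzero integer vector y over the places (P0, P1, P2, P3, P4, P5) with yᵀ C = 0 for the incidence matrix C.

Incidence matrix C (rows=places, cols=transitions):
       T0   T1   T2   T3   T4
   P0   2    0   -3    4    0
   P1   0    0    0    0    2
   P2   0    0    1   -1    0
   P3   0    2    0    0   -3
   P4   0   -4    0   -1    0
   P5  -2    0    0    0    0

Candidate y = [1, 3, 3, 2, 1, 1]; check y·C column-wise:
  col T0: 1·2 + 3·0 + 3·0 + 2·0 + 1·0 + 1·-2 = 0
  col T1: 1·0 + 3·0 + 3·0 + 2·2 + 1·-4 + 1·0 = 0
  col T2: 1·-3 + 3·0 + 3·1 + 2·0 + 1·0 + 1·0 = 0
  col T3: 1·4 + 3·0 + 3·-1 + 2·0 + 1·-1 + 1·0 = 0
  col T4: 1·0 + 3·2 + 3·0 + 2·-3 + 1·0 + 1·0 = 0

y = (P0:1, P1:3, P2:3, P3:2, P4:1, P5:1)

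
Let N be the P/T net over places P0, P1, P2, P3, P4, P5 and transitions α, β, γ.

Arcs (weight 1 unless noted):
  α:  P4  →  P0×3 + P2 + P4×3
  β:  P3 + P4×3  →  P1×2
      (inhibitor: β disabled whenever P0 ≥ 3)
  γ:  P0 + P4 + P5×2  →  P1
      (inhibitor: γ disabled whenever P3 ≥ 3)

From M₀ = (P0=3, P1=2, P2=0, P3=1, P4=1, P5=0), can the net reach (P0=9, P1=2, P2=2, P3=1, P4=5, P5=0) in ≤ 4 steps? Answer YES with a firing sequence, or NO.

YES — reachable via ⟨α, α⟩ (2 firings)

step 1: fire α:  (P0=3, P1=2, P2=0, P3=1, P4=1, P5=0) → (P0=6, P1=2, P2=1, P3=1, P4=3, P5=0)
step 2: fire α:  (P0=6, P1=2, P2=1, P3=1, P4=3, P5=0) → (P0=9, P1=2, P2=2, P3=1, P4=5, P5=0)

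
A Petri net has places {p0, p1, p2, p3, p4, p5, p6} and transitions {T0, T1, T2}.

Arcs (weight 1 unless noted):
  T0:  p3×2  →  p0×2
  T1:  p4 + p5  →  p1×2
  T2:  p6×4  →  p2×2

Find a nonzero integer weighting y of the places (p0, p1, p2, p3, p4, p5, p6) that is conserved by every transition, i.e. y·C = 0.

y = (p0:1, p1:0, p2:0, p3:1, p4:0, p5:0, p6:0)

Incidence matrix C (rows=places, cols=transitions):
       T0   T1   T2
   p0   2    0    0
   p1   0    2    0
   p2   0    0    2
   p3  -2    0    0
   p4   0   -1    0
   p5   0   -1    0
   p6   0    0   -4

Candidate y = [1, 0, 0, 1, 0, 0, 0]; check y·C column-wise:
  col T0: 1·2 + 1·-2 = 0
  col T1: 1·0 + 0·2 + 1·0 + 0·-1 + 0·-1 = 0
  col T2: 1·0 + 0·2 + 1·0 + 0·-4 = 0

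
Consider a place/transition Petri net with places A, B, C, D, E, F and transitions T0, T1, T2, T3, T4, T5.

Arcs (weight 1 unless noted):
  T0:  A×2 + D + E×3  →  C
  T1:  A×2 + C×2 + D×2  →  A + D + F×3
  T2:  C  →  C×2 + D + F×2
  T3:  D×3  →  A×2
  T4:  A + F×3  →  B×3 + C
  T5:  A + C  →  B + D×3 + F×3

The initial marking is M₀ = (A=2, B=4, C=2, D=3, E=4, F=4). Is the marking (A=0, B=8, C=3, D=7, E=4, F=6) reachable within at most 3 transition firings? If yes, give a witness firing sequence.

YES — reachable via ⟨T2, T4, T5⟩ (3 firings)

step 1: fire T2:  (A=2, B=4, C=2, D=3, E=4, F=4) → (A=2, B=4, C=3, D=4, E=4, F=6)
step 2: fire T4:  (A=2, B=4, C=3, D=4, E=4, F=6) → (A=1, B=7, C=4, D=4, E=4, F=3)
step 3: fire T5:  (A=1, B=7, C=4, D=4, E=4, F=3) → (A=0, B=8, C=3, D=7, E=4, F=6)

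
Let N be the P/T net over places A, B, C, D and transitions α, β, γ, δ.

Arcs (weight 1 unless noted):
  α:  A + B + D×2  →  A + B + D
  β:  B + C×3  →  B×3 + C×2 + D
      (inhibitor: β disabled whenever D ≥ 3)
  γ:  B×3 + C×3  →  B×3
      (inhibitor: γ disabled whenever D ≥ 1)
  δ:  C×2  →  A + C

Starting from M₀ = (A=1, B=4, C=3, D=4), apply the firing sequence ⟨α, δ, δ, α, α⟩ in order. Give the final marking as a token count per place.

(A=3, B=4, C=1, D=1)

step 1: fire α:  (A=1, B=4, C=3, D=4) → (A=1, B=4, C=3, D=3)
step 2: fire δ:  (A=1, B=4, C=3, D=3) → (A=2, B=4, C=2, D=3)
step 3: fire δ:  (A=2, B=4, C=2, D=3) → (A=3, B=4, C=1, D=3)
step 4: fire α:  (A=3, B=4, C=1, D=3) → (A=3, B=4, C=1, D=2)
step 5: fire α:  (A=3, B=4, C=1, D=2) → (A=3, B=4, C=1, D=1)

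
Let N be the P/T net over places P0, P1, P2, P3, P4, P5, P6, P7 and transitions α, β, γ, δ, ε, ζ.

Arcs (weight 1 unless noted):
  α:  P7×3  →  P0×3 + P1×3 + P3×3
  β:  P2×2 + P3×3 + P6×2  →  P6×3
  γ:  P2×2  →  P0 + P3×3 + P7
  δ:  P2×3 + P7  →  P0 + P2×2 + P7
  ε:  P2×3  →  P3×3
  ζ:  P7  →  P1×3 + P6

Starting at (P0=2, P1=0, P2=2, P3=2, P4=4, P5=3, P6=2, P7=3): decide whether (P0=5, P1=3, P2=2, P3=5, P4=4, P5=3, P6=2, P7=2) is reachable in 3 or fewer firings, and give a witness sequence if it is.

depth 0: 1 marking
depth 1: 4 markings reached so far
depth 2: 8 markings reached so far
depth 3: 11 markings reached so far
target is not among the 11 markings reachable within 3 steps

NO — not reachable within 3 firings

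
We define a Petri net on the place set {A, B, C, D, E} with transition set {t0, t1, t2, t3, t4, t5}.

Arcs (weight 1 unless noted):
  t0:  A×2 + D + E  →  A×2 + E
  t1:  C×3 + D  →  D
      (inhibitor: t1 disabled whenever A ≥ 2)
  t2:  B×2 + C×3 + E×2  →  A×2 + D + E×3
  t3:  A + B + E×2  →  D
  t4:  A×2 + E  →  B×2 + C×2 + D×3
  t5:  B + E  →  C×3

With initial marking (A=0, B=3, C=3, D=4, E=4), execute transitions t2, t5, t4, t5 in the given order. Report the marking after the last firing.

(A=0, B=1, C=8, D=8, E=2)

step 1: fire t2:  (A=0, B=3, C=3, D=4, E=4) → (A=2, B=1, C=0, D=5, E=5)
step 2: fire t5:  (A=2, B=1, C=0, D=5, E=5) → (A=2, B=0, C=3, D=5, E=4)
step 3: fire t4:  (A=2, B=0, C=3, D=5, E=4) → (A=0, B=2, C=5, D=8, E=3)
step 4: fire t5:  (A=0, B=2, C=5, D=8, E=3) → (A=0, B=1, C=8, D=8, E=2)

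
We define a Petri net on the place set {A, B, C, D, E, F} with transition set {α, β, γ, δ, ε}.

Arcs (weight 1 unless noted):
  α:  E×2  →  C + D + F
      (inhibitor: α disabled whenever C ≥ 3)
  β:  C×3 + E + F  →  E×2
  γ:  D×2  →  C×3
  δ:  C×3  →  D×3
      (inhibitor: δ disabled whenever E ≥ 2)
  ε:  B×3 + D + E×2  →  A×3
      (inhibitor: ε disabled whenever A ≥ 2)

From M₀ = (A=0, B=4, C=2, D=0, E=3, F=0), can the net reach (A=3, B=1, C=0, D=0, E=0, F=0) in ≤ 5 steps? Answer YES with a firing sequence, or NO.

YES — reachable via ⟨α, β, ε⟩ (3 firings)

step 1: fire α:  (A=0, B=4, C=2, D=0, E=3, F=0) → (A=0, B=4, C=3, D=1, E=1, F=1)
step 2: fire β:  (A=0, B=4, C=3, D=1, E=1, F=1) → (A=0, B=4, C=0, D=1, E=2, F=0)
step 3: fire ε:  (A=0, B=4, C=0, D=1, E=2, F=0) → (A=3, B=1, C=0, D=0, E=0, F=0)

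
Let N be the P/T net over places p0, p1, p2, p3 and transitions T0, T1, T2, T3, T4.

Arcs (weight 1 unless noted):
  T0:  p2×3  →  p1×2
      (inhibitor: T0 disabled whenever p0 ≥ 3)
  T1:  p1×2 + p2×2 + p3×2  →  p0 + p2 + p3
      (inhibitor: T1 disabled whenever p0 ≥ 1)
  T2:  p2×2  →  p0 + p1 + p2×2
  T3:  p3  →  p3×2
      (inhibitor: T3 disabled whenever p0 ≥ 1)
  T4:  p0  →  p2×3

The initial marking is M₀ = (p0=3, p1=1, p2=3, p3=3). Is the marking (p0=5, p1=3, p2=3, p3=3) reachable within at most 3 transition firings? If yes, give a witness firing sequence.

step 1: fire T2:  (p0=3, p1=1, p2=3, p3=3) → (p0=4, p1=2, p2=3, p3=3)
step 2: fire T2:  (p0=4, p1=2, p2=3, p3=3) → (p0=5, p1=3, p2=3, p3=3)

YES — reachable via ⟨T2, T2⟩ (2 firings)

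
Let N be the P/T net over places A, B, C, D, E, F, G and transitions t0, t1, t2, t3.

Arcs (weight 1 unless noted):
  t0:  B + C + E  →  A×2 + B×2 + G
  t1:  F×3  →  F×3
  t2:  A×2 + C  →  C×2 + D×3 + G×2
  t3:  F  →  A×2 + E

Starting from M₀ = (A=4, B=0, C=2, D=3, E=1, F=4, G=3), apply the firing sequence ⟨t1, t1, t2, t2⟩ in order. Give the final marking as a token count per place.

step 1: fire t1:  (A=4, B=0, C=2, D=3, E=1, F=4, G=3) → (A=4, B=0, C=2, D=3, E=1, F=4, G=3)
step 2: fire t1:  (A=4, B=0, C=2, D=3, E=1, F=4, G=3) → (A=4, B=0, C=2, D=3, E=1, F=4, G=3)
step 3: fire t2:  (A=4, B=0, C=2, D=3, E=1, F=4, G=3) → (A=2, B=0, C=3, D=6, E=1, F=4, G=5)
step 4: fire t2:  (A=2, B=0, C=3, D=6, E=1, F=4, G=5) → (A=0, B=0, C=4, D=9, E=1, F=4, G=7)

(A=0, B=0, C=4, D=9, E=1, F=4, G=7)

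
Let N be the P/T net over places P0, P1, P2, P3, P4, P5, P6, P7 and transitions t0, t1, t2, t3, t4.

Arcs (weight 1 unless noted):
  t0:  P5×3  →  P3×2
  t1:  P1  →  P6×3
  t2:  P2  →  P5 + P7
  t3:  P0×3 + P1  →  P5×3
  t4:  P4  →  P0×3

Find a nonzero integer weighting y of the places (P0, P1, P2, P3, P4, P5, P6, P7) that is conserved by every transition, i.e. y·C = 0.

Incidence matrix C (rows=places, cols=transitions):
       t0   t1   t2   t3   t4
   P0   0    0    0   -3    3
   P1   0   -1    0   -1    0
   P2   0    0   -1    0    0
   P3   2    0    0    0    0
   P4   0    0    0    0   -1
   P5  -3    0    1    3    0
   P6   0    3    0    0    0
   P7   0    0    1    0    0

Candidate y = [2, 0, 2, 3, 6, 2, 0, 0]; check y·C column-wise:
  col t0: 2·0 + 2·0 + 3·2 + 6·0 + 2·-3 = 0
  col t1: 2·0 + 0·-1 + 2·0 + 3·0 + 6·0 + 2·0 + 0·3 = 0
  col t2: 2·0 + 2·-1 + 3·0 + 6·0 + 2·1 + 0·1 = 0
  col t3: 2·-3 + 0·-1 + 2·0 + 3·0 + 6·0 + 2·3 = 0
  col t4: 2·3 + 2·0 + 3·0 + 6·-1 + 2·0 = 0

y = (P0:2, P1:0, P2:2, P3:3, P4:6, P5:2, P6:0, P7:0)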